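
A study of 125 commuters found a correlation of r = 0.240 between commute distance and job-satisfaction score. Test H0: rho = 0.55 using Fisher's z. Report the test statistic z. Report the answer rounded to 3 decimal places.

-4.127

Fisher z: atanh(0.240) = 0.244774, atanh(0.55) = 0.618381
z = (z_r − z_0)·√(n−3) = (0.244774 − 0.618381)·√122 = -0.373607 · 11.045361 = -4.127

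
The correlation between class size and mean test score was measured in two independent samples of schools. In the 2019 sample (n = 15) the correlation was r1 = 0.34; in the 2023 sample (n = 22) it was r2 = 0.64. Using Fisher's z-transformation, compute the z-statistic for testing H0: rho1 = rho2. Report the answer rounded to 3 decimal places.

-1.096

z1 = atanh(0.34) = 0.354093,  z2 = atanh(0.64) = 0.758174
SE = √(1/(n1−3) + 1/(n2−3)) = √(1/12 + 1/19) = √(0.0833333 + 0.0526316) = √0.1359649 = 0.368734
z = (z1 − z2)/SE = (0.354093 − 0.758174) / 0.368734 = -0.404081 / 0.368734 = -1.096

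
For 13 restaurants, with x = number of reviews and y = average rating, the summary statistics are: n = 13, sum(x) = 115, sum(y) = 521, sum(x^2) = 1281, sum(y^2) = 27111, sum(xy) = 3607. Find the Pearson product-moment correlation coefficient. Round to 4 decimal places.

-0.7816

Numerator: nΣxy − (Σx)(Σy) = 13·3607 − (115)(521) = -13024
Denominator: √[(nΣx²−(Σx)²)(nΣy²−(Σy)²)]
  nΣx²−(Σx)² = 13·1281 − 13225 = 3428;  nΣy²−(Σy)² = 13·27111 − 271441 = 81002
  √(3428·81002) = √277674856 = 16663.5787
r = -13024 / 16663.5787 = -0.7816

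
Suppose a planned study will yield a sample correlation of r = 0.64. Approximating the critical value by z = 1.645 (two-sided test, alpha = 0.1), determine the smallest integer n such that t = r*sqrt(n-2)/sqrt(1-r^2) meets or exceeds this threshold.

6

r√(n−2)/√(1−r²) ≥ 1.645  ⇔  n−2 ≥ (1.645)²·(1−r²)/r²
(1−r²)/r² = (1−0.4096)/0.4096 = 1.4414
n ≥ 2 + 2.706025·1.4414 = 2 + 3.9005 = 5.9005
⌈5.9005⌉ = 6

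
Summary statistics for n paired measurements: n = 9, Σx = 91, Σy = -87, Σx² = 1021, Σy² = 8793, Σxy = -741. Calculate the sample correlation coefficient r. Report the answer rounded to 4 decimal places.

S_xy = nΣxy − ΣxΣy = 9·(-741) − 91·(-87) = -6669 − (-7917) = 1248
S_xx = nΣx² − (Σx)² = 9·1021 − 91² = 9189 − 8281 = 908
S_yy = nΣy² − (Σy)² = 9·8793 − (-87)² = 79137 − 7569 = 71568
r = S_xy / √(S_xx·S_yy) = 1248 / √(908·71568) = 1248 / √64983744 = 1248 / 8061.2495 = 0.1548

0.1548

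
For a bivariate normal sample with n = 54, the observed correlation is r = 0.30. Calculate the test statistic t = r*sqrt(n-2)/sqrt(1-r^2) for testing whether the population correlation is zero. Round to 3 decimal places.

2.268

t = r·√(n−2) / √(1−r²) with r = 0.30, n = 54
  = 0.30·√52 / √(1 − 0.0900)
  = 0.30·7.211103 / 0.953939
  = 2.163331 / 0.953939 = 2.268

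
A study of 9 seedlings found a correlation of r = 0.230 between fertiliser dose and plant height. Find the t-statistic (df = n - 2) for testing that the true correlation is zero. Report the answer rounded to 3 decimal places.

0.625

t = r·√(n−2) / √(1−r²) with r = 0.230, n = 9
  = 0.230·√7 / √(1 − 0.052900)
  = 0.230·2.645751 / 0.973191
  = 0.608523 / 0.973191 = 0.625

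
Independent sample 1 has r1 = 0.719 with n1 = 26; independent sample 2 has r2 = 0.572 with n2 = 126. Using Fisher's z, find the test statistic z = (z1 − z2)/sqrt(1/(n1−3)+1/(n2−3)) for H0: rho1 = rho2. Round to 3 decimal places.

1.123

Fisher z-transforms: z1 = atanh(0.719) = 0.905572, z2 = atanh(0.572) = 0.650490; difference d = 0.255082
Var(d) = 1/23 + 1/123 = 0.0434783 + 0.0081301 = 0.0516084
z = d/√Var(d) = 0.255082 / √0.0516084 = 0.255082 / 0.227175 = 1.123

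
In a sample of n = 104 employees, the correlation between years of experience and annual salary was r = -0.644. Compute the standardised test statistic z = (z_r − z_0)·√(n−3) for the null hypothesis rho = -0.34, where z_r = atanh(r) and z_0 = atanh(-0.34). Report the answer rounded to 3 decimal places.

-4.129

Fisher z: atanh(-0.644) = -0.764978, atanh(-0.34) = -0.354093
z = (z_r − z_0)·√(n−3) = (-0.764978 − (-0.354093))·√101 = -0.410885 · 10.049876 = -4.129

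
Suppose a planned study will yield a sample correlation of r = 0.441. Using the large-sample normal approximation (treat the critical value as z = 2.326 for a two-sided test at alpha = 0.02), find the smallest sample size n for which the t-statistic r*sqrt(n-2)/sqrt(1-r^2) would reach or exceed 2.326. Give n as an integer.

Need r·√(n−2)/√(1−r²) ≥ 2.326
√(n−2) ≥ 2.326·√(1−0.194481) / 0.441 = 2.326·0.897507 / 0.441 = 4.7338
n−2 ≥ 22.4089  ⇒  n ≥ 24.4089
Smallest integer n = 25

25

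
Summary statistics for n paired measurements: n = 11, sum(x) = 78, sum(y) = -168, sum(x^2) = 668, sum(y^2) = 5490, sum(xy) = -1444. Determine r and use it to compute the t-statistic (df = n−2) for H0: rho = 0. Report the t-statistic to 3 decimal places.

-1.453

Numerator: nΣxy − (Σx)(Σy) = 11·(-1444) − (78)(-168) = -2780
Denominator: √[(nΣx²−(Σx)²)(nΣy²−(Σy)²)]
  nΣx²−(Σx)² = 11·668 − 6084 = 1264;  nΣy²−(Σy)² = 11·5490 − 28224 = 32166
  √(1264·32166) = √40657824 = 6376.3488
r = -2780 / 6376.3488 = -0.4360
t = r·√(n−2)/√(1−r²) = -0.4360·√9 / √(1−0.190096) = -1.308000 / 0.899947 = -1.453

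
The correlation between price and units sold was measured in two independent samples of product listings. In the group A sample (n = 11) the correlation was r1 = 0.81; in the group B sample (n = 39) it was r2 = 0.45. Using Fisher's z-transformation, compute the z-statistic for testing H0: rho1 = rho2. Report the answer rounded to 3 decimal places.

1.643

Fisher z-transforms: z1 = atanh(0.81) = 1.127029, z2 = atanh(0.45) = 0.484700; difference d = 0.642329
Var(d) = 1/8 + 1/36 = 0.1250000 + 0.0277778 = 0.1527778
z = d/√Var(d) = 0.642329 / √0.1527778 = 0.642329 / 0.390868 = 1.643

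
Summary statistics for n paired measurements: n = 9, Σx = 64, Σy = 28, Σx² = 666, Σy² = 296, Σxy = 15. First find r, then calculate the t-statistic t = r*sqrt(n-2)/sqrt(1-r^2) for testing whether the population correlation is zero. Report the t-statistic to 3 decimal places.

-4.834

S_xy = nΣxy − ΣxΣy = 9·15 − 64·28 = 135 − 1792 = -1657
S_xx = nΣx² − (Σx)² = 9·666 − 64² = 5994 − 4096 = 1898
S_yy = nΣy² − (Σy)² = 9·296 − 28² = 2664 − 784 = 1880
r = S_xy / √(S_xx·S_yy) = -1657 / √(1898·1880) = -1657 / √3568240 = -1657 / 1888.9786 = -0.8772
t = r·√(n−2)/√(1−r²) = -0.8772·√7 / √(1−0.769480) = -2.320853 / 0.480125 = -4.834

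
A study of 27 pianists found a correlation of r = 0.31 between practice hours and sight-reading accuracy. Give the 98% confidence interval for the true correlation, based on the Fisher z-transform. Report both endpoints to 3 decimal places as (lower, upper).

Fisher z: z_r = atanh(r) = ½·ln((1+0.31)/(1−0.31)) = 0.320545
SE(z) = 1/√(n−3) = 1/√24 = 0.204124
98% ⇒ z* = 2.326; margin = 2.326·0.204124 = 0.474792
CI on z-scale: (-0.154247, 0.795337)
Back-transform: tanh(-0.154247) = -0.153035, tanh(0.795337) = 0.661422

(-0.153, 0.661)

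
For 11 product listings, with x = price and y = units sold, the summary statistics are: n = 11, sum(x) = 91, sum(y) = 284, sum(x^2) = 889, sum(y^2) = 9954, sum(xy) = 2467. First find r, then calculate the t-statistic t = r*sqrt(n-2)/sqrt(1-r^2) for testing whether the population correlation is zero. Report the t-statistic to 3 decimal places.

Numerator: nΣxy − (Σx)(Σy) = 11·2467 − (91)(284) = 1293
Denominator: √[(nΣx²−(Σx)²)(nΣy²−(Σy)²)]
  nΣx²−(Σx)² = 11·889 − 8281 = 1498;  nΣy²−(Σy)² = 11·9954 − 80656 = 28838
  √(1498·28838) = √43199324 = 6572.6193
r = 1293 / 6572.6193 = 0.1967
t = r·√(n−2)/√(1−r²) = 0.1967·√9 / √(1−0.038691) = 0.590100 / 0.980464 = 0.602

0.602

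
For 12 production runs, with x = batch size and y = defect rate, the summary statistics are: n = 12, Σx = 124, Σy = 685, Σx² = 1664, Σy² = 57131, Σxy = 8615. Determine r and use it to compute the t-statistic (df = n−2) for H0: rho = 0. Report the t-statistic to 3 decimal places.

2.281

S_xy = nΣxy − ΣxΣy = 12·8615 − 124·685 = 103380 − 84940 = 18440
S_xx = nΣx² − (Σx)² = 12·1664 − 124² = 19968 − 15376 = 4592
S_yy = nΣy² − (Σy)² = 12·57131 − 685² = 685572 − 469225 = 216347
r = S_xy / √(S_xx·S_yy) = 18440 / √(4592·216347) = 18440 / √993465424 = 18440 / 31519.2865 = 0.5850
t = r·√(n−2)/√(1−r²) = 0.5850·√10 / √(1−0.342225) = 1.849932 / 0.811033 = 2.281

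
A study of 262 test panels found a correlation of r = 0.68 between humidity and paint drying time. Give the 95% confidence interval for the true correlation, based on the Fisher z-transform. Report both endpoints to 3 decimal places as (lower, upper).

z_r = atanh(0.68) = 0.829114;  SE = 1/√(n−3) = 1/√259 = 0.062137
z-limits: 0.829114 ± 1.960·0.062137 = 0.829114 ± 0.121789 = [0.707325, 0.950903]
ρ-limits: (tanh 0.707325, tanh 0.950903) = (0.609, 0.740)

(0.609, 0.740)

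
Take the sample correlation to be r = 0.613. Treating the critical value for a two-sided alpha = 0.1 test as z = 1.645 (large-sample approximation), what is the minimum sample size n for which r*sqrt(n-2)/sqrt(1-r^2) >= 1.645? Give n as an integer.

7

r√(n−2)/√(1−r²) ≥ 1.645  ⇔  n−2 ≥ (1.645)²·(1−r²)/r²
(1−r²)/r² = (1−0.375769)/0.375769 = 1.6612
n ≥ 2 + 2.706025·1.6612 = 2 + 4.4952 = 6.4952
⌈6.4952⌉ = 7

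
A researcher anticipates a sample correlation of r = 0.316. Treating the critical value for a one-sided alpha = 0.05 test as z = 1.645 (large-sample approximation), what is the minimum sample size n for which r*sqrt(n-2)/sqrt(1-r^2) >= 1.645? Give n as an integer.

r√(n−2)/√(1−r²) ≥ 1.645  ⇔  n−2 ≥ (1.645)²·(1−r²)/r²
(1−r²)/r² = (1−0.099856)/0.099856 = 9.0144
n ≥ 2 + 2.706025·9.0144 = 2 + 24.3932 = 26.3932
⌈26.3932⌉ = 27

27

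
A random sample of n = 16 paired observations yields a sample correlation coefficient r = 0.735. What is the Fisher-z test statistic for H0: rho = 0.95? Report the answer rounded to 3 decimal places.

-3.217

z_r = atanh(0.735) = 0.939516,  z_0 = atanh(0.95) = 1.831781
SE = 1/√(n−3) = 1/√13 = 0.277350
z = (z_r − z_0)/SE = (0.939516 − 1.831781) / 0.277350 = -0.892265 / 0.277350 = -3.217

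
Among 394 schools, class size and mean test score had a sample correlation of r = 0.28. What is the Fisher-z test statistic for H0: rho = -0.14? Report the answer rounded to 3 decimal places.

Fisher z: atanh(0.28) = 0.287682, atanh(-0.14) = -0.140926
z = (z_r − z_0)·√(n−3) = (0.287682 − (-0.140926))·√391 = 0.428608 · 19.773720 = 8.475

8.475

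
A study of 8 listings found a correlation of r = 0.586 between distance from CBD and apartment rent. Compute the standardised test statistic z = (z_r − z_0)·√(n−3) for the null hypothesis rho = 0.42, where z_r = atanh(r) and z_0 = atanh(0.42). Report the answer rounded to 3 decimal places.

Fisher z: atanh(0.586) = 0.671552, atanh(0.42) = 0.447692
z = (z_r − z_0)·√(n−3) = (0.671552 − 0.447692)·√5 = 0.223860 · 2.236068 = 0.501

0.501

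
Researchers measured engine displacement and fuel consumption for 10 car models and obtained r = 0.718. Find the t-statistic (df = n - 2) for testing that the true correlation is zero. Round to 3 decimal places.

2.918

t = r·√(n−2) / √(1−r²) with r = 0.718, n = 10
  = 0.718·√8 / √(1 − 0.515524)
  = 0.718·2.828427 / 0.696043
  = 2.030811 / 0.696043 = 2.918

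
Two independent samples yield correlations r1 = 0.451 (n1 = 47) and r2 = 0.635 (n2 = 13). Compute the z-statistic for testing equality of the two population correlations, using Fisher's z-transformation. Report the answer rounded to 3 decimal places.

z1 = atanh(0.451) = 0.485955,  z2 = atanh(0.635) = 0.749750
SE = √(1/(n1−3) + 1/(n2−3)) = √(1/44 + 1/10) = √(0.0227273 + 0.1000000) = √0.1227273 = 0.350325
z = (z1 − z2)/SE = (0.485955 − 0.749750) / 0.350325 = -0.263795 / 0.350325 = -0.753

-0.753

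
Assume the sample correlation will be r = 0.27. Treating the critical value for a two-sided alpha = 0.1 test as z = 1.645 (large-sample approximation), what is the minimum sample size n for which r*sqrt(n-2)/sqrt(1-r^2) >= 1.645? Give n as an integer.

Need r·√(n−2)/√(1−r²) ≥ 1.645
√(n−2) ≥ 1.645·√(1−0.0729) / 0.27 = 1.645·0.962860 / 0.27 = 5.8663
n−2 ≥ 34.4135  ⇒  n ≥ 36.4135
Smallest integer n = 37

37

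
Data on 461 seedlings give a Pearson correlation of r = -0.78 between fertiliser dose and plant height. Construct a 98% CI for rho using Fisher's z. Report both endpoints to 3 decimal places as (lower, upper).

(-0.819, -0.734)

z_r = atanh(-0.78) = -1.045371;  SE = 1/√(n−3) = 1/√458 = 0.046727
z-limits: -1.045371 ± 2.326·0.046727 = -1.045371 ± 0.108687 = [-1.154058, -0.936684]
ρ-limits: (tanh -1.154058, tanh -0.936684) = (-0.819, -0.734)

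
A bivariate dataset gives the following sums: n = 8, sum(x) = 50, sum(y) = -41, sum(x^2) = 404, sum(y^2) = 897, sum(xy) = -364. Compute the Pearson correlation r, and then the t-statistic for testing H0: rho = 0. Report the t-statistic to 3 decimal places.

Numerator: nΣxy − (Σx)(Σy) = 8·(-364) − (50)(-41) = -862
Denominator: √[(nΣx²−(Σx)²)(nΣy²−(Σy)²)]
  nΣx²−(Σx)² = 8·404 − 2500 = 732;  nΣy²−(Σy)² = 8·897 − 1681 = 5495
  √(732·5495) = √4022340 = 2005.5772
r = -862 / 2005.5772 = -0.4298
t = r·√(n−2)/√(1−r²) = -0.4298·√6 / √(1−0.184728) = -1.052791 / 0.902924 = -1.166

-1.166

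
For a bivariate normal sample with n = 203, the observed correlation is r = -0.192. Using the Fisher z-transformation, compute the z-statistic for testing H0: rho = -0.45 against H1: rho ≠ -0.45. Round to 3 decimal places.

Fisher z: atanh(-0.192) = -0.194413, atanh(-0.45) = -0.484700
z = (z_r − z_0)·√(n−3) = (-0.194413 − (-0.484700))·√200 = 0.290287 · 14.142136 = 4.105

4.105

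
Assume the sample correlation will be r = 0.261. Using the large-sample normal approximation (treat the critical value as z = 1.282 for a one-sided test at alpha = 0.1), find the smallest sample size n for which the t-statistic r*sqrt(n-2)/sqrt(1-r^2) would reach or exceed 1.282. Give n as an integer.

r√(n−2)/√(1−r²) ≥ 1.282  ⇔  n−2 ≥ (1.282)²·(1−r²)/r²
(1−r²)/r² = (1−0.068121)/0.068121 = 13.6798
n ≥ 2 + 1.643524·13.6798 = 2 + 22.4831 = 24.4831
⌈24.4831⌉ = 25

25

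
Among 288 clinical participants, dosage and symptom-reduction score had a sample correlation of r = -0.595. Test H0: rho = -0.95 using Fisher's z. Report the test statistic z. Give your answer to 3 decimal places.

z_r = atanh(-0.595) = -0.685371,  z_0 = atanh(-0.95) = -1.831781
SE = 1/√(n−3) = 1/√285 = 0.059235
z = (z_r − z_0)/SE = (-0.685371 − (-1.831781)) / 0.059235 = 1.146410 / 0.059235 = 19.354

19.354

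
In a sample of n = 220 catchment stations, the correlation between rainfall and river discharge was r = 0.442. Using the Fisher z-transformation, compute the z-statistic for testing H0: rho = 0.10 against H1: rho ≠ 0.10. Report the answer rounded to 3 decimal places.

5.515

Fisher z: atanh(0.442) = 0.474714, atanh(0.10) = 0.100335
z = (z_r − z_0)·√(n−3) = (0.474714 − 0.100335)·√217 = 0.374379 · 14.730920 = 5.515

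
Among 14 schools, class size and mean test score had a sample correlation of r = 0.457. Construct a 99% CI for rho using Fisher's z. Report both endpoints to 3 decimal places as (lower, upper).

Fisher z: z_r = atanh(r) = ½·ln((1+0.457)/(1−0.457)) = 0.493513
SE(z) = 1/√(n−3) = 1/√11 = 0.301511
99% ⇒ z* = 2.576; margin = 2.576·0.301511 = 0.776692
CI on z-scale: (-0.283179, 1.270205)
Back-transform: tanh(-0.283179) = -0.275845, tanh(1.270205) = 0.853853

(-0.276, 0.854)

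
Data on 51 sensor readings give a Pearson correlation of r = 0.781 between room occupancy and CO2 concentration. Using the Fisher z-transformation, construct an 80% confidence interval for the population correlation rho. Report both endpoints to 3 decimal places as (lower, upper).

z_r = atanh(0.781) = 1.047929;  SE = 1/√(n−3) = 1/√48 = 0.144338
z-limits: 1.047929 ± 1.282·0.144338 = 1.047929 ± 0.185041 = [0.862888, 1.232970]
ρ-limits: (tanh 0.862888, tanh 1.232970) = (0.698, 0.843)

(0.698, 0.843)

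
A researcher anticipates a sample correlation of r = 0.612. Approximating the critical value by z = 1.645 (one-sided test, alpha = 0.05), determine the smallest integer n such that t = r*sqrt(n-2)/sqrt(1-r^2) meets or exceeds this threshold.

7

r√(n−2)/√(1−r²) ≥ 1.645  ⇔  n−2 ≥ (1.645)²·(1−r²)/r²
(1−r²)/r² = (1−0.374544)/0.374544 = 1.6699
n ≥ 2 + 2.706025·1.6699 = 2 + 4.5188 = 6.5188
⌈6.5188⌉ = 7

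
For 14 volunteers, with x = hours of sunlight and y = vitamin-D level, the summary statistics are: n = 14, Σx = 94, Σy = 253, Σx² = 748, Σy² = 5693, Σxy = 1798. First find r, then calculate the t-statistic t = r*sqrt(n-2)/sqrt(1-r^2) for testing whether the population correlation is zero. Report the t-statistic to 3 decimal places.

Numerator: nΣxy − (Σx)(Σy) = 14·1798 − (94)(253) = 1390
Denominator: √[(nΣx²−(Σx)²)(nΣy²−(Σy)²)]
  nΣx²−(Σx)² = 14·748 − 8836 = 1636;  nΣy²−(Σy)² = 14·5693 − 64009 = 15693
  √(1636·15693) = √25673748 = 5066.9269
r = 1390 / 5066.9269 = 0.2743
t = r·√(n−2)/√(1−r²) = 0.2743·√12 / √(1−0.075240) = 0.950203 / 0.961644 = 0.988

0.988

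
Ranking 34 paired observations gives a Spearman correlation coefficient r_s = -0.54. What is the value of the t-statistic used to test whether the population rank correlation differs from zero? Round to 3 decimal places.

t = r_s·√(n−2) / √(1−r_s²) with r_s = -0.54, n = 34
  = -0.54·√32 / √(1 − 0.2916)
  = -0.54·5.656854 / 0.841665
  = -3.054701 / 0.841665 = -3.629

-3.629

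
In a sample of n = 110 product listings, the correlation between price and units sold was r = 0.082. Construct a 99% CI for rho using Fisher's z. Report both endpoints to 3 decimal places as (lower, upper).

Fisher z: z_r = atanh(r) = ½·ln((1+0.082)/(1−0.082)) = 0.082185
SE(z) = 1/√(n−3) = 1/√107 = 0.096674
99% ⇒ z* = 2.576; margin = 2.576·0.096674 = 0.249032
CI on z-scale: (-0.166847, 0.331217)
Back-transform: tanh(-0.166847) = -0.165316, tanh(0.331217) = 0.319614

(-0.165, 0.320)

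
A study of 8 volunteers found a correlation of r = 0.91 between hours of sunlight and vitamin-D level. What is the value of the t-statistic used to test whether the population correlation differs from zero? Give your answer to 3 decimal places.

5.376

1 − r² = 1 − 0.8281 = 0.1719;  √(1−r²) = 0.414608
√(n−2) = √6 = 2.449490
t = r·√(n−2)/√(1−r²) = 0.91 · 2.449490 / 0.414608 = 5.376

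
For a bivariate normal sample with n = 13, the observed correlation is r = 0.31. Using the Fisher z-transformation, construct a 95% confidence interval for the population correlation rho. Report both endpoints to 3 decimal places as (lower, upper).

Fisher z: z_r = atanh(r) = ½·ln((1+0.31)/(1−0.31)) = 0.320545
SE(z) = 1/√(n−3) = 1/√10 = 0.316228
95% ⇒ z* = 1.960; margin = 1.960·0.316228 = 0.619807
CI on z-scale: (-0.299262, 0.940352)
Back-transform: tanh(-0.299262) = -0.290637, tanh(0.940352) = 0.735384

(-0.291, 0.735)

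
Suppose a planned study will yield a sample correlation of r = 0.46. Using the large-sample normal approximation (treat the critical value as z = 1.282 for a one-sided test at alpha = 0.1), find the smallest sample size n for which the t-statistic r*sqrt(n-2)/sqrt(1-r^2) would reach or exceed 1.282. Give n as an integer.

9

r√(n−2)/√(1−r²) ≥ 1.282  ⇔  n−2 ≥ (1.282)²·(1−r²)/r²
(1−r²)/r² = (1−0.2116)/0.2116 = 3.7259
n ≥ 2 + 1.643524·3.7259 = 2 + 6.1236 = 8.1236
⌈8.1236⌉ = 9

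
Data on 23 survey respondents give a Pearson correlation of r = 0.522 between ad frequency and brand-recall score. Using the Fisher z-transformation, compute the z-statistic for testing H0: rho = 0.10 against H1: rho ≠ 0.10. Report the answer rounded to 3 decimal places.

2.141

z_r = atanh(0.522) = 0.579085,  z_0 = atanh(0.10) = 0.100335
SE = 1/√(n−3) = 1/√20 = 0.223607
z = (z_r − z_0)/SE = (0.579085 − 0.100335) / 0.223607 = 0.478750 / 0.223607 = 2.141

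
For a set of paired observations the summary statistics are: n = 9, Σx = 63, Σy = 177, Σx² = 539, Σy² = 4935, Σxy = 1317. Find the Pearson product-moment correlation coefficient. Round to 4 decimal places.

0.2066

S_xy = nΣxy − ΣxΣy = 9·1317 − 63·177 = 11853 − 11151 = 702
S_xx = nΣx² − (Σx)² = 9·539 − 63² = 4851 − 3969 = 882
S_yy = nΣy² − (Σy)² = 9·4935 − 177² = 44415 − 31329 = 13086
r = S_xy / √(S_xx·S_yy) = 702 / √(882·13086) = 702 / √11541852 = 702 / 3397.3301 = 0.2066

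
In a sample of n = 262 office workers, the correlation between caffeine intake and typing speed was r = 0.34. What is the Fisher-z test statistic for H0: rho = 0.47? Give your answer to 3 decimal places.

-2.510

Fisher z: atanh(0.34) = 0.354093, atanh(0.47) = 0.510070
z = (z_r − z_0)·√(n−3) = (0.354093 − 0.510070)·√259 = -0.155977 · 16.093477 = -2.510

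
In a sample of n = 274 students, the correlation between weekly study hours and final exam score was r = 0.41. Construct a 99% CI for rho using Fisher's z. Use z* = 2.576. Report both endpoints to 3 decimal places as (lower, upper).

Fisher z: z_r = atanh(r) = ½·ln((1+0.41)/(1−0.41)) = 0.435611
SE(z) = 1/√(n−3) = 1/√271 = 0.060746
99% ⇒ z* = 2.576; margin = 2.576·0.060746 = 0.156482
CI on z-scale: (0.279129, 0.592093)
Back-transform: tanh(0.279129) = 0.272099, tanh(0.592093) = 0.531399

(0.272, 0.531)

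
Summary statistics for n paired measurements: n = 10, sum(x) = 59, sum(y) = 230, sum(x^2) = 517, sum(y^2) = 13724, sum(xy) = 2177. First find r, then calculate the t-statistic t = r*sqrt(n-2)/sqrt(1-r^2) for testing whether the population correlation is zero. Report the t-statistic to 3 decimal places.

S_xy = nΣxy − ΣxΣy = 10·2177 − 59·230 = 21770 − 13570 = 8200
S_xx = nΣx² − (Σx)² = 10·517 − 59² = 5170 − 3481 = 1689
S_yy = nΣy² − (Σy)² = 10·13724 − 230² = 137240 − 52900 = 84340
r = S_xy / √(S_xx·S_yy) = 8200 / √(1689·84340) = 8200 / √142450260 = 8200 / 11935.2528 = 0.6870
t = r·√(n−2)/√(1−r²) = 0.6870·√8 / √(1−0.471969) = 1.943129 / 0.726657 = 2.674

2.674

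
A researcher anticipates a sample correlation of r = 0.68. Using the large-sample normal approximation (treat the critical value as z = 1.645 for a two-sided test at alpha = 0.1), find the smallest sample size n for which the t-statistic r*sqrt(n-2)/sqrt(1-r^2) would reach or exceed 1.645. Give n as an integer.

6

r√(n−2)/√(1−r²) ≥ 1.645  ⇔  n−2 ≥ (1.645)²·(1−r²)/r²
(1−r²)/r² = (1−0.4624)/0.4624 = 1.1626
n ≥ 2 + 2.706025·1.1626 = 2 + 3.1460 = 5.1460
⌈5.1460⌉ = 6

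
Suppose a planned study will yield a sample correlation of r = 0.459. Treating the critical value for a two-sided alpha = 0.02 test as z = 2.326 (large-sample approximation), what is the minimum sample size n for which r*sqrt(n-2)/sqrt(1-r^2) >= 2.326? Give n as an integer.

23

r√(n−2)/√(1−r²) ≥ 2.326  ⇔  n−2 ≥ (2.326)²·(1−r²)/r²
(1−r²)/r² = (1−0.210681)/0.210681 = 3.7465
n ≥ 2 + 5.410276·3.7465 = 2 + 20.2696 = 22.2696
⌈22.2696⌉ = 23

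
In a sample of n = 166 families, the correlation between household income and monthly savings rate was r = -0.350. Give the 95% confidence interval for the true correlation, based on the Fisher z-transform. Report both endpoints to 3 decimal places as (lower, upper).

z_r = atanh(-0.350) = -0.365444;  SE = 1/√(n−3) = 1/√163 = 0.078326
z-limits: -0.365444 ± 1.960·0.078326 = -0.365444 ± 0.153519 = [-0.518963, -0.211925]
ρ-limits: (tanh -0.518963, tanh -0.211925) = (-0.477, -0.209)

(-0.477, -0.209)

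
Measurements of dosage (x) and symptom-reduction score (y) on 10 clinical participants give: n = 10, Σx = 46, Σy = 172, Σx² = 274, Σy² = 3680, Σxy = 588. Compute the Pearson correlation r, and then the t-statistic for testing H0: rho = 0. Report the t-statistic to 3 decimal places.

-9.401

Numerator: nΣxy − (Σx)(Σy) = 10·588 − (46)(172) = -2032
Denominator: √[(nΣx²−(Σx)²)(nΣy²−(Σy)²)]
  nΣx²−(Σx)² = 10·274 − 2116 = 624;  nΣy²−(Σy)² = 10·3680 − 29584 = 7216
  √(624·7216) = √4502784 = 2121.9764
r = -2032 / 2121.9764 = -0.9576
t = r·√(n−2)/√(1−r²) = -0.9576·√8 / √(1−0.916998) = -2.708502 / 0.288101 = -9.401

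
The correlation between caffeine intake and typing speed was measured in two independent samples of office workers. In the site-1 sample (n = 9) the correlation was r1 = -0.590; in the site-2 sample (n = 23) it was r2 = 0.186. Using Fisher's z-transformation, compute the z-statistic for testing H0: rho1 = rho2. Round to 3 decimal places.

z1 = atanh(-0.590) = -0.677666,  z2 = atanh(0.186) = 0.188191
SE = √(1/(n1−3) + 1/(n2−3)) = √(1/6 + 1/20) = √(0.1666667 + 0.0500000) = √0.2166667 = 0.465475
z = (z1 − z2)/SE = (-0.677666 − 0.188191) / 0.465475 = -0.865857 / 0.465475 = -1.860

-1.860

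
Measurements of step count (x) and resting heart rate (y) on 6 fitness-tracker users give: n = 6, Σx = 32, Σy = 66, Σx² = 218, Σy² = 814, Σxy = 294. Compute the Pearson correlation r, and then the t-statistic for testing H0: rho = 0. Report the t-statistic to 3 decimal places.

Numerator: nΣxy − (Σx)(Σy) = 6·294 − (32)(66) = -348
Denominator: √[(nΣx²−(Σx)²)(nΣy²−(Σy)²)]
  nΣx²−(Σx)² = 6·218 − 1024 = 284;  nΣy²−(Σy)² = 6·814 − 4356 = 528
  √(284·528) = √149952 = 387.2364
r = -348 / 387.2364 = -0.8987
t = r·√(n−2)/√(1−r²) = -0.8987·√4 / √(1−0.807662) = -1.797400 / 0.438564 = -4.098

-4.098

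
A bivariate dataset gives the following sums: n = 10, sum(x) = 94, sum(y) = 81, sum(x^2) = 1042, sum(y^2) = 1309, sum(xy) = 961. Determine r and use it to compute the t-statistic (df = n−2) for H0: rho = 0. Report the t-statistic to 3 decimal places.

Numerator: nΣxy − (Σx)(Σy) = 10·961 − (94)(81) = 1996
Denominator: √[(nΣx²−(Σx)²)(nΣy²−(Σy)²)]
  nΣx²−(Σx)² = 10·1042 − 8836 = 1584;  nΣy²−(Σy)² = 10·1309 − 6561 = 6529
  √(1584·6529) = √10341936 = 3215.8881
r = 1996 / 3215.8881 = 0.6207
t = r·√(n−2)/√(1−r²) = 0.6207·√8 / √(1−0.385268) = 1.755605 / 0.784048 = 2.239

2.239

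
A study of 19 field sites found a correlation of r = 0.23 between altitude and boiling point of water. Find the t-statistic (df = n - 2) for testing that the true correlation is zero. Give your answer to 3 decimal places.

0.974

t = r·√(n−2) / √(1−r²) with r = 0.23, n = 19
  = 0.23·√17 / √(1 − 0.0529)
  = 0.23·4.123106 / 0.973191
  = 0.948314 / 0.973191 = 0.974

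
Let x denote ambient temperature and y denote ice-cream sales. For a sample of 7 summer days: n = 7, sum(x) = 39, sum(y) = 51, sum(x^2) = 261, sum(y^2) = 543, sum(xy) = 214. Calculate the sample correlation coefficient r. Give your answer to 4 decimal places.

Numerator: nΣxy − (Σx)(Σy) = 7·214 − (39)(51) = -491
Denominator: √[(nΣx²−(Σx)²)(nΣy²−(Σy)²)]
  nΣx²−(Σx)² = 7·261 − 1521 = 306;  nΣy²−(Σy)² = 7·543 − 2601 = 1200
  √(306·1200) = √367200 = 605.9703
r = -491 / 605.9703 = -0.8103

-0.8103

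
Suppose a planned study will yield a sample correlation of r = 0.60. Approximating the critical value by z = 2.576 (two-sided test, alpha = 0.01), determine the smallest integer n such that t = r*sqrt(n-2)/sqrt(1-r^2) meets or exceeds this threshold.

r√(n−2)/√(1−r²) ≥ 2.576  ⇔  n−2 ≥ (2.576)²·(1−r²)/r²
(1−r²)/r² = (1−0.3600)/0.3600 = 1.7778
n ≥ 2 + 6.635776·1.7778 = 2 + 11.7971 = 13.7971
⌈13.7971⌉ = 14

14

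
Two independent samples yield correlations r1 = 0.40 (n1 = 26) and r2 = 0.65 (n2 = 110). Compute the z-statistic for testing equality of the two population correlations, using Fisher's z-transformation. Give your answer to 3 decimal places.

Fisher z-transforms: z1 = atanh(0.40) = 0.423649, z2 = atanh(0.65) = 0.775299; difference d = -0.351650
Var(d) = 1/23 + 1/107 = 0.0434783 + 0.0093458 = 0.0528241
z = d/√Var(d) = -0.351650 / √0.0528241 = -0.351650 / 0.229835 = -1.530

-1.530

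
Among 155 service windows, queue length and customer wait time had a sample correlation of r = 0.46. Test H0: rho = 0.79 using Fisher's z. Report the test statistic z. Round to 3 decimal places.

z_r = atanh(0.46) = 0.497311,  z_0 = atanh(0.79) = 1.071432
SE = 1/√(n−3) = 1/√152 = 0.081111
z = (z_r − z_0)/SE = (0.497311 − 1.071432) / 0.081111 = -0.574121 / 0.081111 = -7.078

-7.078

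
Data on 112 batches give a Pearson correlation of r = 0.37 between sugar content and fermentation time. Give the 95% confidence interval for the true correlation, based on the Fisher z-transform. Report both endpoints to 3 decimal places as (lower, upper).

z_r = atanh(0.37) = 0.388423;  SE = 1/√(n−3) = 1/√109 = 0.095783
z-limits: 0.388423 ± 1.960·0.095783 = 0.388423 ± 0.187735 = [0.200688, 0.576158]
ρ-limits: (tanh 0.200688, tanh 0.576158) = (0.198, 0.520)

(0.198, 0.520)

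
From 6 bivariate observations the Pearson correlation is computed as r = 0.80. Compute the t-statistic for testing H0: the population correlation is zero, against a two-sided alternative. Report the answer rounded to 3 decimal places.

t = r·√(n−2) / √(1−r²) with r = 0.80, n = 6
  = 0.80·√4 / √(1 − 0.6400)
  = 0.80·2.000000 / 0.600000
  = 1.600000 / 0.600000 = 2.667

2.667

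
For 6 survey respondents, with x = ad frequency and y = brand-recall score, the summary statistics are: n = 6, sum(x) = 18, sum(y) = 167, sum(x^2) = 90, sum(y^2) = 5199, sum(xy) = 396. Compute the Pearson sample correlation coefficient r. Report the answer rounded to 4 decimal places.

S_xy = nΣxy − ΣxΣy = 6·396 − 18·167 = 2376 − 3006 = -630
S_xx = nΣx² − (Σx)² = 6·90 − 18² = 540 − 324 = 216
S_yy = nΣy² − (Σy)² = 6·5199 − 167² = 31194 − 27889 = 3305
r = S_xy / √(S_xx·S_yy) = -630 / √(216·3305) = -630 / √713880 = -630 / 844.9142 = -0.7456

-0.7456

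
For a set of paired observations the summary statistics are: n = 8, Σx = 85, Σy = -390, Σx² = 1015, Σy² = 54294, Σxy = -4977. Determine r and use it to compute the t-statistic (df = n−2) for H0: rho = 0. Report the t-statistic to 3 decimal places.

S_xy = nΣxy − ΣxΣy = 8·(-4977) − 85·(-390) = -39816 − (-33150) = -6666
S_xx = nΣx² − (Σx)² = 8·1015 − 85² = 8120 − 7225 = 895
S_yy = nΣy² − (Σy)² = 8·54294 − (-390)² = 434352 − 152100 = 282252
r = S_xy / √(S_xx·S_yy) = -6666 / √(895·282252) = -6666 / √252615540 = -6666 / 15893.8837 = -0.4194
t = r·√(n−2)/√(1−r²) = -0.4194·√6 / √(1−0.175896) = -1.027316 / 0.907802 = -1.132

-1.132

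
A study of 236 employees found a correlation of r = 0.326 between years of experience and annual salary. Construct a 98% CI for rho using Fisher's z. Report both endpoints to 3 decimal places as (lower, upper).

(0.184, 0.455)

Fisher z: z_r = atanh(r) = ½·ln((1+0.326)/(1−0.326)) = 0.338346
SE(z) = 1/√(n−3) = 1/√233 = 0.065512
98% ⇒ z* = 2.326; margin = 2.326·0.065512 = 0.152381
CI on z-scale: (0.185965, 0.490727)
Back-transform: tanh(0.185965) = 0.183851, tanh(0.490727) = 0.454793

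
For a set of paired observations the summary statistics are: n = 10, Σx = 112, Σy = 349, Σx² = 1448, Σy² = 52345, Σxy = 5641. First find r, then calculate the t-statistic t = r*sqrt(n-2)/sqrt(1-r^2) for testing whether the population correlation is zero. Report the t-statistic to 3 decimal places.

S_xy = nΣxy − ΣxΣy = 10·5641 − 112·349 = 56410 − 39088 = 17322
S_xx = nΣx² − (Σx)² = 10·1448 − 112² = 14480 − 12544 = 1936
S_yy = nΣy² − (Σy)² = 10·52345 − 349² = 523450 − 121801 = 401649
r = S_xy / √(S_xx·S_yy) = 17322 / √(1936·401649) = 17322 / √777592464 = 17322 / 27885.3450 = 0.6212
t = r·√(n−2)/√(1−r²) = 0.6212·√8 / √(1−0.385889) = 1.757019 / 0.783652 = 2.242

2.242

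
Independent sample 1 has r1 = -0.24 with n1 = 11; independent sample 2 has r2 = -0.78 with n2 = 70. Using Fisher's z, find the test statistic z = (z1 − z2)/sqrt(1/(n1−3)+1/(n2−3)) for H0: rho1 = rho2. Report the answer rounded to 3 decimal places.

Fisher z-transforms: z1 = atanh(-0.24) = -0.244774, z2 = atanh(-0.78) = -1.045371; difference d = 0.800597
Var(d) = 1/8 + 1/67 = 0.1250000 + 0.0149254 = 0.1399254
z = d/√Var(d) = 0.800597 / √0.1399254 = 0.800597 / 0.374066 = 2.140

2.140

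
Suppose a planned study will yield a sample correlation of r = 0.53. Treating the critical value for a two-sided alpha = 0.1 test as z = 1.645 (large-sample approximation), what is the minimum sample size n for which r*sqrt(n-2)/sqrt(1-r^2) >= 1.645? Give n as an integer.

9

Need r·√(n−2)/√(1−r²) ≥ 1.645
√(n−2) ≥ 1.645·√(1−0.2809) / 0.53 = 1.645·0.847998 / 0.53 = 2.6320
n−2 ≥ 6.9274  ⇒  n ≥ 8.9274
Smallest integer n = 9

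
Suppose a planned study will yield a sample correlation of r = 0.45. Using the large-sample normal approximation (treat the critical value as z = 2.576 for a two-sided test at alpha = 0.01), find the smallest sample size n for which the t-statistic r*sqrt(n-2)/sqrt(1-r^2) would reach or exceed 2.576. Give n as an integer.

29

r√(n−2)/√(1−r²) ≥ 2.576  ⇔  n−2 ≥ (2.576)²·(1−r²)/r²
(1−r²)/r² = (1−0.2025)/0.2025 = 3.9383
n ≥ 2 + 6.635776·3.9383 = 2 + 26.1337 = 28.1337
⌈28.1337⌉ = 29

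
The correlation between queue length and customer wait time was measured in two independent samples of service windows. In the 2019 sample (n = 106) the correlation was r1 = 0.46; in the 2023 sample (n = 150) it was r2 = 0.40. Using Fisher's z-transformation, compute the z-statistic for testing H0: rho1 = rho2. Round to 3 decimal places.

Fisher z-transforms: z1 = atanh(0.46) = 0.497311, z2 = atanh(0.40) = 0.423649; difference d = 0.073662
Var(d) = 1/103 + 1/147 = 0.0097087 + 0.0068027 = 0.0165114
z = d/√Var(d) = 0.073662 / √0.0165114 = 0.073662 / 0.128497 = 0.573

0.573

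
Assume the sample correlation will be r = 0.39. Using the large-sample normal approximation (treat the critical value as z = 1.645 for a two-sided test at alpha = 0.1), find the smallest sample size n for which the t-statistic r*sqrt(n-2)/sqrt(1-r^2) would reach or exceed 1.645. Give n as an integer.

r√(n−2)/√(1−r²) ≥ 1.645  ⇔  n−2 ≥ (1.645)²·(1−r²)/r²
(1−r²)/r² = (1−0.1521)/0.1521 = 5.5746
n ≥ 2 + 2.706025·5.5746 = 2 + 15.0850 = 17.0850
⌈17.0850⌉ = 18

18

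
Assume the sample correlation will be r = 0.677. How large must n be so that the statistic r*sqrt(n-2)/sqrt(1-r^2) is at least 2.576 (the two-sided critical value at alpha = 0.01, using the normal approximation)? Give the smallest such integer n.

r√(n−2)/√(1−r²) ≥ 2.576  ⇔  n−2 ≥ (2.576)²·(1−r²)/r²
(1−r²)/r² = (1−0.458329)/0.458329 = 1.1818
n ≥ 2 + 6.635776·1.1818 = 2 + 7.8422 = 9.8422
⌈9.8422⌉ = 10

10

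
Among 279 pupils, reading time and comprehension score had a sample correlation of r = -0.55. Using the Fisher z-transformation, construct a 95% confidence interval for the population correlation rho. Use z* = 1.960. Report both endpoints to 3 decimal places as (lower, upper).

(-0.627, -0.462)

z_r = atanh(-0.55) = -0.618381;  SE = 1/√(n−3) = 1/√276 = 0.060193
z-limits: -0.618381 ± 1.960·0.060193 = -0.618381 ± 0.117978 = [-0.736359, -0.500403]
ρ-limits: (tanh -0.736359, tanh -0.500403) = (-0.627, -0.462)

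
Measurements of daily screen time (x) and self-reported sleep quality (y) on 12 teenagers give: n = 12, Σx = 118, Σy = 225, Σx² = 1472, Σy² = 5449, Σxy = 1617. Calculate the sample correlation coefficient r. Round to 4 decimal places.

S_xy = nΣxy − ΣxΣy = 12·1617 − 118·225 = 19404 − 26550 = -7146
S_xx = nΣx² − (Σx)² = 12·1472 − 118² = 17664 − 13924 = 3740
S_yy = nΣy² − (Σy)² = 12·5449 − 225² = 65388 − 50625 = 14763
r = S_xy / √(S_xx·S_yy) = -7146 / √(3740·14763) = -7146 / √55213620 = -7146 / 7430.5868 = -0.9617

-0.9617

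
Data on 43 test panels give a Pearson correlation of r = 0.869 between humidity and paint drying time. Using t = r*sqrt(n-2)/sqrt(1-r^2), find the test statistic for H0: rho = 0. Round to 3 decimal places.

11.245

1 − r² = 1 − 0.755161 = 0.244839;  √(1−r²) = 0.494812
√(n−2) = √41 = 6.403124
t = r·√(n−2)/√(1−r²) = 0.869 · 6.403124 / 0.494812 = 11.245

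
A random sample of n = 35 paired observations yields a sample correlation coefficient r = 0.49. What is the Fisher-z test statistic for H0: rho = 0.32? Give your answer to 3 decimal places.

1.156

Fisher z: atanh(0.49) = 0.536060, atanh(0.32) = 0.331647
z = (z_r − z_0)·√(n−3) = (0.536060 − 0.331647)·√32 = 0.204413 · 5.656854 = 1.156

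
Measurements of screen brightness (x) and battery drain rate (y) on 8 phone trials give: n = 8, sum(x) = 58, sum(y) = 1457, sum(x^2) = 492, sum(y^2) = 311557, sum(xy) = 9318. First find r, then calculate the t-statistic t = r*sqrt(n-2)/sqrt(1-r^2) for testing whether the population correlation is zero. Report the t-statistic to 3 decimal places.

S_xy = nΣxy − ΣxΣy = 8·9318 − 58·1457 = 74544 − 84506 = -9962
S_xx = nΣx² − (Σx)² = 8·492 − 58² = 3936 − 3364 = 572
S_yy = nΣy² − (Σy)² = 8·311557 − 1457² = 2492456 − 2122849 = 369607
r = S_xy / √(S_xx·S_yy) = -9962 / √(572·369607) = -9962 / √211415204 = -9962 / 14540.1239 = -0.6851
t = r·√(n−2)/√(1−r²) = -0.6851·√6 / √(1−0.469362) = -1.678145 / 0.728449 = -2.304

-2.304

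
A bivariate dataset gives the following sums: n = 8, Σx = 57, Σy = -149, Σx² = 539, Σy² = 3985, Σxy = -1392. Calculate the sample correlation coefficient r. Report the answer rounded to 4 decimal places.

-0.8240

S_xy = nΣxy − ΣxΣy = 8·(-1392) − 57·(-149) = -11136 − (-8493) = -2643
S_xx = nΣx² − (Σx)² = 8·539 − 57² = 4312 − 3249 = 1063
S_yy = nΣy² − (Σy)² = 8·3985 − (-149)² = 31880 − 22201 = 9679
r = S_xy / √(S_xx·S_yy) = -2643 / √(1063·9679) = -2643 / √10288777 = -2643 / 3207.6124 = -0.8240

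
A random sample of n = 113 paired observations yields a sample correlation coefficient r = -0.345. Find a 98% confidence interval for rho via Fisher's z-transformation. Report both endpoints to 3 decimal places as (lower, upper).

(-0.524, -0.137)

Fisher z: z_r = atanh(r) = ½·ln((1+(-0.345))/(1−(-0.345))) = -0.359757
SE(z) = 1/√(n−3) = 1/√110 = 0.095346
98% ⇒ z* = 2.326; margin = 2.326·0.095346 = 0.221775
CI on z-scale: (-0.581532, -0.137982)
Back-transform: tanh(-0.581532) = -0.523778, tanh(-0.137982) = -0.137113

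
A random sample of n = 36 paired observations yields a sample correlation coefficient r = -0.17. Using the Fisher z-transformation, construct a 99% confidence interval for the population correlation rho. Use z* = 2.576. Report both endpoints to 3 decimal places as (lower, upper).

z_r = atanh(-0.17) = -0.171667;  SE = 1/√(n−3) = 1/√33 = 0.174078
z-limits: -0.171667 ± 2.576·0.174078 = -0.171667 ± 0.448425 = [-0.620092, 0.276758]
ρ-limits: (tanh -0.620092, tanh 0.276758) = (-0.551, 0.270)

(-0.551, 0.270)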